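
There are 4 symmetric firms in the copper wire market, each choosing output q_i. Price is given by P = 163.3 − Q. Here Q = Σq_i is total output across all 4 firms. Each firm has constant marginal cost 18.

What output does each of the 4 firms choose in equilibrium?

29.06

A representative firm's profit is π_i = q_i(163.3 − Q) − 18q_i, with Q = q_i + Σ_{j≠i} q_j.
First-order condition: 145.3 − 2q_i − Σ_{j≠i} q_j = 0.
In a symmetric equilibrium every firm chooses the same q, so Σ_{j≠i} q_j = 3q. The condition becomes 145.3 − 5q = 0, giving q = 145.3/5 = 29.06.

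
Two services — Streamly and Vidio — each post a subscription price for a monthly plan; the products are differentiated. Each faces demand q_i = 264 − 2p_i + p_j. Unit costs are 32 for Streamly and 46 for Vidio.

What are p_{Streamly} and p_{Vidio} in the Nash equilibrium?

111.2, 116.8

Streamly's profit: π = (p_{Streamly} − 32)(264 − 2p_{Streamly} + p_{Vidio}).
∂π/∂p_{Streamly} = 328 − 4p_{Streamly} + p_{Vidio} = 0 ⇒ p_{Streamly} = 82 + 0.25p_{Vidio}.
Similarly p_{Vidio} = 89 + 0.25p_{Streamly}.
Substituting the second reaction function into the first: p_{Streamly} = 82 + 0.25(89 + 0.25p_{Streamly}), which gives 0.9375p_{Streamly} = 104.25 ⇒ p_{Streamly} = 111.2.
Then p_{Vidio} = 89 + 0.25·111.2 = 116.8.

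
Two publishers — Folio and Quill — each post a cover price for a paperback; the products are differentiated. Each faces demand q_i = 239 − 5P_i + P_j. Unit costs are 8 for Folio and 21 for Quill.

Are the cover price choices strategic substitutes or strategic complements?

Folio's profit: π = (P_{Folio} − 8)(239 − 5P_{Folio} + P_{Quill}).
∂π/∂P_{Folio} = 279 − 10P_{Folio} + P_{Quill} = 0 ⇒ P_{Folio} = 27.9 + 0.1P_{Quill}.
The best-response slope dP_{Folio}/dP_{Quill} = 0.1 > 0: the reaction function is upward-sloping, so the choices are strategic complements.

strategic complements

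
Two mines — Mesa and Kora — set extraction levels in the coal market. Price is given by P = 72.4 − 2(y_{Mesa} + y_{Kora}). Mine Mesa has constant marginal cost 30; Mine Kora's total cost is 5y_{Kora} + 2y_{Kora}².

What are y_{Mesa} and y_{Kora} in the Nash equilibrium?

7.3, 6.6

Mine Mesa's profit: π = y_{Mesa}(72.4 − 2(y_{Mesa} + y_{Kora})) − 30y_{Mesa}.
∂π/∂y_{Mesa} = 42.4 − 4y_{Mesa} − 2y_{Kora} = 0, so y_{Mesa} = 10.6 − 0.5y_{Kora}.
For Kora: ∂π/∂y_{Kora} = 67.4 − 8y_{Kora} − 2y_{Mesa} = 0 ⇒ y_{Kora} = 8.425 − 0.25y_{Mesa}.
Solving the two reaction functions simultaneously: (1 − (−0.5)(−0.25))y_{Mesa} = 10.6 − 0.5·8.425, so 0.875y_{Mesa} = 6.3875 and y_{Mesa} = 7.3.
Then y_{Kora} = 8.425 − 0.25·7.3 = 6.6.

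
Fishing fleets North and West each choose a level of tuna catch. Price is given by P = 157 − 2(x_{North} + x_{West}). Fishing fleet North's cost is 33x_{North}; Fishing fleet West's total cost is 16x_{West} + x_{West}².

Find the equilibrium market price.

79.2

Fishing fleet North's profit: π = x_{North}(157 − 2(x_{North} + x_{West})) − 33x_{North}.
∂π/∂x_{North} = 124 − 4x_{North} − 2x_{West} = 0, so x_{North} = 31 − 0.5x_{West}.
For West: ∂π/∂x_{West} = 141 − 6x_{West} − 2x_{North} = 0 ⇒ x_{West} = 23.5 − (1/3)x_{North}.
Solving the two reaction functions simultaneously: (1 − (−0.5)(−1/3))x_{North} = 31 − 0.5·23.5, so (5/6)x_{North} = 19.25 and x_{North} = 23.1.
Then x_{West} = 23.5 − (1/3)·23.1 = 15.8.
Equilibrium price: P = 157 − 2·38.9 = 79.2.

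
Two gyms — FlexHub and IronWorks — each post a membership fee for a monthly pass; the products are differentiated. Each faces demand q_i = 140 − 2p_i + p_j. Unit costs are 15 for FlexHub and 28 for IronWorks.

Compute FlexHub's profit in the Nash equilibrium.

3767.12

FlexHub's profit: π = (p_{FlexHub} − 15)(140 − 2p_{FlexHub} + p_{IronWorks}).
∂π/∂p_{FlexHub} = 170 − 4p_{FlexHub} + p_{IronWorks} = 0 ⇒ p_{FlexHub} = 42.5 + 0.25p_{IronWorks}.
Similarly p_{IronWorks} = 49 + 0.25p_{FlexHub}.
Solving the two reaction functions simultaneously: (1 − (0.25)(0.25))p_{FlexHub} = 42.5 + 0.25·49, so 0.9375p_{FlexHub} = 54.75 and p_{FlexHub} = 58.4.
Then p_{IronWorks} = 49 + 0.25·58.4 = 63.6.
q_{FlexHub} = 140 − 2·58.4 + 63.6 = 86.8.
Profit = (58.4 − 15)·86.8 = 3767.12.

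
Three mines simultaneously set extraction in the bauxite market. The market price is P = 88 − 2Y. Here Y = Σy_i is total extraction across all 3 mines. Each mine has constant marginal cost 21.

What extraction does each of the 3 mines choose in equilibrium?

8.375

A representative mine's profit is π_i = y_i(88 − 2Y) − 21y_i, with Y = y_i + Σ_{j≠i} y_j.
First-order condition: 67 − 4y_i − 2Σ_{j≠i} y_j = 0.
In a symmetric equilibrium every mine chooses the same y, so Σ_{j≠i} y_j = 2y. The condition becomes 67 − 8y = 0, giving y = 67/8 = 8.375.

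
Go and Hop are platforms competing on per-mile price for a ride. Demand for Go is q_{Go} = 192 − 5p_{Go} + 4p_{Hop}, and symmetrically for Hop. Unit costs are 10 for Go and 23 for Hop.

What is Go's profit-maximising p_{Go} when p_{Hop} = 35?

Go's profit: π = (p_{Go} − 10)(192 − 5p_{Go} + 4p_{Hop}).
∂π/∂p_{Go} = 242 − 10p_{Go} + 4p_{Hop} = 0 ⇒ p_{Go} = 24.2 + 0.4p_{Hop}.
At p_{Hop} = 35: p_{Go} = 24.2 + 0.4·35 = 38.2.

38.2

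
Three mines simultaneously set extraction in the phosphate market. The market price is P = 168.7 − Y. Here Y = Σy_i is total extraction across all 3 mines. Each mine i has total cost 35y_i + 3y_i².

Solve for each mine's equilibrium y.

A representative mine's profit is π_i = y_i(168.7 − Y) − 35y_i − 3y_i², with Y = y_i + Σ_{j≠i} y_j.
First-order condition: 133.7 − 8y_i − Σ_{j≠i} y_j = 0.
With identical mines, set every y_j = y: then 133.7 − 8y − 2y = 0, i.e. y = 133.7/10 = 13.37.

13.37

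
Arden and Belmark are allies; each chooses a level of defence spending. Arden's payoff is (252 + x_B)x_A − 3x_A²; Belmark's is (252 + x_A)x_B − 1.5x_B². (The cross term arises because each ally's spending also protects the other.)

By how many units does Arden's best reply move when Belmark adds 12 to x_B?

2

Expanding Arden's payoff: 252x_A + x_Bx_A − 3x_A².
∂π/∂x_A = 252 + x_B − 6x_A = 0, so x_A = 42 + (1/6)x_B.
The reaction-function slope is 1/6, so a 12-unit rise in x_B moves x_A by 1/6 × 12 = 2. Arden's best response rises — the actions are strategic complements.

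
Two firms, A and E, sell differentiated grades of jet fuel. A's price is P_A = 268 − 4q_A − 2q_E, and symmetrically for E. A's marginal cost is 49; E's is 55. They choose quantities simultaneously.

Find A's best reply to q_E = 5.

26.125

Firm A's profit: π = q_A(268 − 4q_A − 2q_E) − 49q_A.
∂π/∂q_A = 219 − 8q_A − 2q_E = 0 ⇒ q_A = 27.375 − 0.25q_E.
At q_E = 5: q_A = 27.375 − 0.25·5 = 26.125.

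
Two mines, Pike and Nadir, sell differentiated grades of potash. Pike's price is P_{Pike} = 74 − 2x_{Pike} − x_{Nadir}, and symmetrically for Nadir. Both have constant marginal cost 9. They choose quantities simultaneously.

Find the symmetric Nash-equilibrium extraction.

Mine Pike's profit: π = x_{Pike}(74 − 2x_{Pike} − x_{Nadir}) − 9x_{Pike}.
∂π/∂x_{Pike} = 65 − 4x_{Pike} − x_{Nadir} = 0 ⇒ x_{Pike} = 16.25 − 0.25x_{Nadir}.
By symmetry x_{Nadir} = x_{Pike}; substituting into the reaction function, 1.25x_{Pike} = 16.25 and x_{Pike} = 13.

13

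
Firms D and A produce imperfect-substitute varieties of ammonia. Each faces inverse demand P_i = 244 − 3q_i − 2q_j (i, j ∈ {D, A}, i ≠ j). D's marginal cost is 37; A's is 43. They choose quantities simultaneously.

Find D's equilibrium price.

Firm D's profit: π = q_D(244 − 3q_D − 2q_A) − 37q_D.
∂π/∂q_D = 207 − 6q_D − 2q_A = 0 ⇒ q_D = 34.5 − (1/3)q_A.
Similarly q_A = 33.5 − (1/3)q_D.
Plugging q_A into D's best response: q_D = 34.5 − (1/3)(33.5 − (1/3)q_D) ⇒ (8/9)q_D = 70/3, so q_D = 26.25.
Then q_A = 33.5 − (1/3)·26.25 = 24.75.
P_D = 244 − 3·26.25 − 2·24.75 = 115.75.

115.75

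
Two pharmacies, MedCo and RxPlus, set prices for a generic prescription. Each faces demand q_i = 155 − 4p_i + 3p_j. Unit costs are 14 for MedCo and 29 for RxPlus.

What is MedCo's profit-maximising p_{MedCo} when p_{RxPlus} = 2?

27.125

MedCo's profit: π = (p_{MedCo} − 14)(155 − 4p_{MedCo} + 3p_{RxPlus}).
∂π/∂p_{MedCo} = 211 − 8p_{MedCo} + 3p_{RxPlus} = 0 ⇒ p_{MedCo} = 26.375 + 0.375p_{RxPlus}.
At p_{RxPlus} = 2: p_{MedCo} = 26.375 + 0.375·2 = 27.125.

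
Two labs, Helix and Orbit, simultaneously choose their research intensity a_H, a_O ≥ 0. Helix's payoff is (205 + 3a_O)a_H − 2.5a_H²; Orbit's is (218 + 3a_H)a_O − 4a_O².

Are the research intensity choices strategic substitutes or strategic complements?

strategic complements

Expanding Helix's payoff: 205a_H + 3a_Oa_H − 2.5a_H².
∂π/∂a_H = 205 + 3a_O − 5a_H = 0, so a_H = 41 + 0.6a_O.
The best-response slope da_H/da_O = 0.6 > 0: the reaction function is upward-sloping, so the choices are strategic complements.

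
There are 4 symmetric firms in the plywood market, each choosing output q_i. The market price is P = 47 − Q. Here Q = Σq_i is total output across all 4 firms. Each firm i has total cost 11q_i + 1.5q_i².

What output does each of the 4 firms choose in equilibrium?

A representative firm's profit is π_i = q_i(47 − Q) − 11q_i − 1.5q_i², with Q = q_i + Σ_{j≠i} q_j.
First-order condition: 36 − 5q_i − Σ_{j≠i} q_j = 0.
With identical firms, set every q_j = q: then 36 − 5q − 3q = 0, i.e. q = 36/8 = 4.5.

4.5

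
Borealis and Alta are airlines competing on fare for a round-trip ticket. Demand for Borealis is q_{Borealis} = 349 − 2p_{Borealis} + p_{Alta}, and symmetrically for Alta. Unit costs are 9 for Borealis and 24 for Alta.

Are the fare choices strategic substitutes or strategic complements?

Borealis's profit: π = (p_{Borealis} − 9)(349 − 2p_{Borealis} + p_{Alta}).
∂π/∂p_{Borealis} = 367 − 4p_{Borealis} + p_{Alta} = 0 ⇒ p_{Borealis} = 91.75 + 0.25p_{Alta}.
The best-response slope dp_{Borealis}/dp_{Alta} = 0.25 > 0: the reaction function is upward-sloping, so the choices are strategic complements.

strategic complements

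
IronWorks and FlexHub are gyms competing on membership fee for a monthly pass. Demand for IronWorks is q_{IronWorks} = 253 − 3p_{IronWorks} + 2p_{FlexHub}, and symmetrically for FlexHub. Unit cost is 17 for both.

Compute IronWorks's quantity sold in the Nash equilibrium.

IronWorks's profit: π = (p_{IronWorks} − 17)(253 − 3p_{IronWorks} + 2p_{FlexHub}).
∂π/∂p_{IronWorks} = 304 − 6p_{IronWorks} + 2p_{FlexHub} = 0 ⇒ p_{IronWorks} = 152/3 + (1/3)p_{FlexHub}.
Setting p_{IronWorks} = p_{FlexHub} in the reaction function: p_{IronWorks} = 152/3 + (1/3)p_{IronWorks}, so p_{IronWorks} = (152/3) / (2/3) = 76.
q_{IronWorks} = 253 − 3·76 + 2·76 = 177.

177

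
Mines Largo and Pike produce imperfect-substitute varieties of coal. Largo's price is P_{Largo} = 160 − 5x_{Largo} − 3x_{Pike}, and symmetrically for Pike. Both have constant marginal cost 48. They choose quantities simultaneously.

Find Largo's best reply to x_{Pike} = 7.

Mine Largo's profit: π = x_{Largo}(160 − 5x_{Largo} − 3x_{Pike}) − 48x_{Largo}.
∂π/∂x_{Largo} = 112 − 10x_{Largo} − 3x_{Pike} = 0 ⇒ x_{Largo} = 11.2 − 0.3x_{Pike}.
At x_{Pike} = 7: x_{Largo} = 11.2 − 0.3·7 = 9.1.

9.1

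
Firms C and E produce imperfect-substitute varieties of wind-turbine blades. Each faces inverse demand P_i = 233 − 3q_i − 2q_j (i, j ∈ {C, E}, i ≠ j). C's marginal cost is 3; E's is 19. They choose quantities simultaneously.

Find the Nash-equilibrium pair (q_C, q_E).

Firm C's profit: π = q_C(233 − 3q_C − 2q_E) − 3q_C.
∂π/∂q_C = 230 − 6q_C − 2q_E = 0 ⇒ q_C = 115/3 − (1/3)q_E.
Similarly q_E = 107/3 − (1/3)q_C.
Plugging q_E into C's best response: q_C = 115/3 − (1/3)(107/3 − (1/3)q_C) ⇒ (8/9)q_C = 238/9, so q_C = 29.75.
Then q_E = 107/3 − (1/3)·29.75 = 25.75.

29.75, 25.75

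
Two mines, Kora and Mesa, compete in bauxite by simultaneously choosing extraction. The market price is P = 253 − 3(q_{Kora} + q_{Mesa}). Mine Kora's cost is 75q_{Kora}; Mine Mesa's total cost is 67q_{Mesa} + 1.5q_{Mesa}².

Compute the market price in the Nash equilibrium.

144.6

Mine Kora's profit: π = q_{Kora}(253 − 3(q_{Kora} + q_{Mesa})) − 75q_{Kora}.
∂π/∂q_{Kora} = 178 − 6q_{Kora} − 3q_{Mesa} = 0, so q_{Kora} = 89/3 − 0.5q_{Mesa}.
For Mesa: ∂π/∂q_{Mesa} = 186 − 9q_{Mesa} − 3q_{Kora} = 0 ⇒ q_{Mesa} = 62/3 − (1/3)q_{Kora}.
Solving the two reaction functions simultaneously: (1 − (−0.5)(−1/3))q_{Kora} = 89/3 − 0.5·(62/3), so (5/6)q_{Kora} = 58/3 and q_{Kora} = 23.2.
Then q_{Mesa} = 62/3 − (1/3)·23.2 = 194/15.
Equilibrium price: P = 253 − 3·(542/15) = 144.6.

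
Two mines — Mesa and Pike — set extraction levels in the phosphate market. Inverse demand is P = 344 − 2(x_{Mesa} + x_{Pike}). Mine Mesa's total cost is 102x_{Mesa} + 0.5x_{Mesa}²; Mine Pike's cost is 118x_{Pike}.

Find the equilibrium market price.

198.75

Mine Mesa's profit: π = x_{Mesa}(344 − 2(x_{Mesa} + x_{Pike})) − 102x_{Mesa} − 0.5x_{Mesa}².
∂π/∂x_{Mesa} = 242 − 5x_{Mesa} − 2x_{Pike} = 0, so x_{Mesa} = 48.4 − 0.4x_{Pike}.
For Pike: ∂π/∂x_{Pike} = 226 − 4x_{Pike} − 2x_{Mesa} = 0 ⇒ x_{Pike} = 56.5 − 0.5x_{Mesa}.
Plugging x_{Pike} into Mesa's best response: x_{Mesa} = 48.4 − 0.4(56.5 − 0.5x_{Mesa}) ⇒ 0.8x_{Mesa} = 25.8, so x_{Mesa} = 32.25.
Then x_{Pike} = 56.5 − 0.5·32.25 = 40.375.
Equilibrium price: P = 344 − 2·72.625 = 198.75.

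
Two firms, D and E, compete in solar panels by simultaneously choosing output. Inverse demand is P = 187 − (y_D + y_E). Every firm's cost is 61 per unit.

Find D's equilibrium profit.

Firm D's profit: π = y_D(187 − (y_D + y_E)) − 61y_D.
∂π/∂y_D = 126 − 2y_D − y_E = 0, so y_D = 63 − 0.5y_E.
The game is symmetric, so in equilibrium y_E = y_D: the reaction function gives 1.5y_D = 63, hence y_D = 42.
Price P = 187 − 84 = 103.
D's profit: (103 − 61)·42 = 1764.

1764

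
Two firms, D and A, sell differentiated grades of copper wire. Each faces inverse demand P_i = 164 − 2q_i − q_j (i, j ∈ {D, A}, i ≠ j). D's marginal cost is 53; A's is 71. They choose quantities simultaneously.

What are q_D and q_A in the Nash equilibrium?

Firm D's profit: π = q_D(164 − 2q_D − q_A) − 53q_D.
∂π/∂q_D = 111 − 4q_D − q_A = 0 ⇒ q_D = 27.75 − 0.25q_A.
Similarly q_A = 23.25 − 0.25q_D.
Substituting the second reaction function into the first: q_D = 27.75 − 0.25(23.25 − 0.25q_D), which gives 0.9375q_D = 21.9375 ⇒ q_D = 23.4.
Then q_A = 23.25 − 0.25·23.4 = 17.4.

23.4, 17.4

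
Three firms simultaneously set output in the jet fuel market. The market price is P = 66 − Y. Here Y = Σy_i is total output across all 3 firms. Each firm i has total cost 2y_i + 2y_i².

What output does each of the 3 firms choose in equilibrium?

8

A representative firm's profit is π_i = y_i(66 − Y) − 2y_i − 2y_i², with Y = y_i + Σ_{j≠i} y_j.
First-order condition: 64 − 6y_i − Σ_{j≠i} y_j = 0.
With identical firms, set every y_j = y: then 64 − 6y − 2y = 0, i.e. y = 64/8 = 8.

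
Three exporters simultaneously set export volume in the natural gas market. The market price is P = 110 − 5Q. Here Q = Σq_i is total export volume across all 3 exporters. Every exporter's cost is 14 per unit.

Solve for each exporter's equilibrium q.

4.8

A representative exporter's profit is π_i = q_i(110 − 5Q) − 14q_i, with Q = q_i + Σ_{j≠i} q_j.
First-order condition: 96 − 10q_i − 5Σ_{j≠i} q_j = 0.
With identical exporters, set every q_j = q: then 96 − 10q − 10q = 0, i.e. q = 96/20 = 4.8.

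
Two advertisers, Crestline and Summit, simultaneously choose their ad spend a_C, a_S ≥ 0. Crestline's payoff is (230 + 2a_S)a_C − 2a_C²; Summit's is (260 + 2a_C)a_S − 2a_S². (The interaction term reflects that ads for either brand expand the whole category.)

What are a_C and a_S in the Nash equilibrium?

Expanding Crestline's payoff: 230a_C + 2a_Sa_C − 2a_C².
∂π/∂a_C = 230 + 2a_S − 4a_C = 0, so a_C = 57.5 + 0.5a_S.
Likewise for Summit: a_S = 65 + 0.5a_C.
Plugging a_S into Crestline's best response: a_C = 57.5 + 0.5(65 + 0.5a_C) ⇒ 0.75a_C = 90, so a_C = 120.
Then a_S = 65 + 0.5·120 = 125.

120, 125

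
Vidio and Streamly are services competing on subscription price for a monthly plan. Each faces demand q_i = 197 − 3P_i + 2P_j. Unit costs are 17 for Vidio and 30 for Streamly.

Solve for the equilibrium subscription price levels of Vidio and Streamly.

Vidio's profit: π = (P_{Vidio} − 17)(197 − 3P_{Vidio} + 2P_{Streamly}).
∂π/∂P_{Vidio} = 248 − 6P_{Vidio} + 2P_{Streamly} = 0 ⇒ P_{Vidio} = 124/3 + (1/3)P_{Streamly}.
Similarly P_{Streamly} = 287/6 + (1/3)P_{Vidio}.
Plugging P_{Streamly} into Vidio's best response: P_{Vidio} = 124/3 + (1/3)(287/6 + (1/3)P_{Vidio}) ⇒ (8/9)P_{Vidio} = 1031/18, so P_{Vidio} = 64.4375.
Then P_{Streamly} = 287/6 + (1/3)·64.4375 = 69.3125.

64.4375, 69.3125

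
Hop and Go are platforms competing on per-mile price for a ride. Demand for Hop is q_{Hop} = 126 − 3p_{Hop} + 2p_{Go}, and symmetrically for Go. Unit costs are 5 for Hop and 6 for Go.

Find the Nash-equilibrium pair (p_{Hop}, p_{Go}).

35.4375, 35.8125

Hop's profit: π = (p_{Hop} − 5)(126 − 3p_{Hop} + 2p_{Go}).
∂π/∂p_{Hop} = 141 − 6p_{Hop} + 2p_{Go} = 0 ⇒ p_{Hop} = 23.5 + (1/3)p_{Go}.
Similarly p_{Go} = 24 + (1/3)p_{Hop}.
Substituting the second reaction function into the first: p_{Hop} = 23.5 + (1/3)(24 + (1/3)p_{Hop}), which gives (8/9)p_{Hop} = 31.5 ⇒ p_{Hop} = 35.4375.
Then p_{Go} = 24 + (1/3)·35.4375 = 35.8125.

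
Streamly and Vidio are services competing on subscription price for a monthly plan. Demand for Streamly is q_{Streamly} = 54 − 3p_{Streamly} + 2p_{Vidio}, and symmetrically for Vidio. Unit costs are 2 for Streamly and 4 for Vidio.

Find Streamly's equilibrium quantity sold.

40.125

Streamly's profit: π = (p_{Streamly} − 2)(54 − 3p_{Streamly} + 2p_{Vidio}).
∂π/∂p_{Streamly} = 60 − 6p_{Streamly} + 2p_{Vidio} = 0 ⇒ p_{Streamly} = 10 + (1/3)p_{Vidio}.
Similarly p_{Vidio} = 11 + (1/3)p_{Streamly}.
Substituting the second reaction function into the first: p_{Streamly} = 10 + (1/3)(11 + (1/3)p_{Streamly}), which gives (8/9)p_{Streamly} = 41/3 ⇒ p_{Streamly} = 15.375.
Then p_{Vidio} = 11 + (1/3)·15.375 = 16.125.
q_{Streamly} = 54 − 3·15.375 + 2·16.125 = 40.125.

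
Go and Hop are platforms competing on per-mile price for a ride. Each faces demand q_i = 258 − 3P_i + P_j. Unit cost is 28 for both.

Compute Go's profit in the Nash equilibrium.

Go's profit: π = (P_{Go} − 28)(258 − 3P_{Go} + P_{Hop}).
∂π/∂P_{Go} = 342 − 6P_{Go} + P_{Hop} = 0 ⇒ P_{Go} = 57 + (1/6)P_{Hop}.
Setting P_{Go} = P_{Hop} in the reaction function: P_{Go} = 57 + (1/6)P_{Go}, so P_{Go} = 57 / (5/6) = 68.4.
q_{Go} = 258 − 3·68.4 + 68.4 = 121.2.
Profit = (68.4 − 28)·121.2 = 4896.48.

4896.48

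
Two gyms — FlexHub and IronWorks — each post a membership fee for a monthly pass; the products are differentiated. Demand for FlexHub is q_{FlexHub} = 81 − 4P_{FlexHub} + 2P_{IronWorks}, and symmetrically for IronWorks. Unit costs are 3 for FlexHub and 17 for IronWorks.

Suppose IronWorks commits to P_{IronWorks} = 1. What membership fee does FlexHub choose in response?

11.875

FlexHub's profit: π = (P_{FlexHub} − 3)(81 − 4P_{FlexHub} + 2P_{IronWorks}).
∂π/∂P_{FlexHub} = 93 − 8P_{FlexHub} + 2P_{IronWorks} = 0 ⇒ P_{FlexHub} = 11.625 + 0.25P_{IronWorks}.
At P_{IronWorks} = 1: P_{FlexHub} = 11.625 + 0.25·1 = 11.875.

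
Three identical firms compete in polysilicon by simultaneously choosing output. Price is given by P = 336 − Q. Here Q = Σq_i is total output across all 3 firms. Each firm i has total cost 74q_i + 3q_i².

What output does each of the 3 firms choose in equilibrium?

A representative firm's profit is π_i = q_i(336 − Q) − 74q_i − 3q_i², with Q = q_i + Σ_{j≠i} q_j.
First-order condition: 262 − 8q_i − Σ_{j≠i} q_j = 0.
With identical firms, set every q_j = q: then 262 − 8q − 2q = 0, i.e. q = 262/10 = 26.2.

26.2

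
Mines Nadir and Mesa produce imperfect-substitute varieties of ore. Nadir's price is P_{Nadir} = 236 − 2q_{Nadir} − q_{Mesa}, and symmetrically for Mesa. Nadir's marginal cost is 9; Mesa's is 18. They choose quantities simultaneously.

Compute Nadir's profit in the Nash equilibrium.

Mine Nadir's profit: π = q_{Nadir}(236 − 2q_{Nadir} − q_{Mesa}) − 9q_{Nadir}.
∂π/∂q_{Nadir} = 227 − 4q_{Nadir} − q_{Mesa} = 0 ⇒ q_{Nadir} = 56.75 − 0.25q_{Mesa}.
Similarly q_{Mesa} = 54.5 − 0.25q_{Nadir}.
Plugging q_{Mesa} into Nadir's best response: q_{Nadir} = 56.75 − 0.25(54.5 − 0.25q_{Nadir}) ⇒ 0.9375q_{Nadir} = 43.125, so q_{Nadir} = 46.
Then q_{Mesa} = 54.5 − 0.25·46 = 43.
P_{Nadir} = 236 − 2·46 − 43 = 101.
Profit = (101 − 9)·46 = 4232.

4232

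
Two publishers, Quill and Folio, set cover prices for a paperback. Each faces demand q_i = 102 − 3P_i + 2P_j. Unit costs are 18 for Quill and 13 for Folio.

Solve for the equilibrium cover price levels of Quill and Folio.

Quill's profit: π = (P_{Quill} − 18)(102 − 3P_{Quill} + 2P_{Folio}).
∂π/∂P_{Quill} = 156 − 6P_{Quill} + 2P_{Folio} = 0 ⇒ P_{Quill} = 26 + (1/3)P_{Folio}.
Similarly P_{Folio} = 23.5 + (1/3)P_{Quill}.
Solving the two reaction functions simultaneously: (1 − (1/3)(1/3))P_{Quill} = 26 + (1/3)·23.5, so (8/9)P_{Quill} = 203/6 and P_{Quill} = 38.0625.
Then P_{Folio} = 23.5 + (1/3)·38.0625 = 36.1875.

38.0625, 36.1875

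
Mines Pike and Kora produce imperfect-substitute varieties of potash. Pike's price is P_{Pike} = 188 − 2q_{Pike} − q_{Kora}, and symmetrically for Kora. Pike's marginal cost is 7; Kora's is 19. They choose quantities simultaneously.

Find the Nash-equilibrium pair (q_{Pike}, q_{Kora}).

Mine Pike's profit: π = q_{Pike}(188 − 2q_{Pike} − q_{Kora}) − 7q_{Pike}.
∂π/∂q_{Pike} = 181 − 4q_{Pike} − q_{Kora} = 0 ⇒ q_{Pike} = 45.25 − 0.25q_{Kora}.
Similarly q_{Kora} = 42.25 − 0.25q_{Pike}.
Substituting the second reaction function into the first: q_{Pike} = 45.25 − 0.25(42.25 − 0.25q_{Pike}), which gives 0.9375q_{Pike} = 34.6875 ⇒ q_{Pike} = 37.
Then q_{Kora} = 42.25 − 0.25·37 = 33.

37, 33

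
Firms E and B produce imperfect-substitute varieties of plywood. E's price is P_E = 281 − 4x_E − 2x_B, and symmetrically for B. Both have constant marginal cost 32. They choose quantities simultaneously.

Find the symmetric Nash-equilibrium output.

24.9

Firm E's profit: π = x_E(281 − 4x_E − 2x_B) − 32x_E.
∂π/∂x_E = 249 − 8x_E − 2x_B = 0 ⇒ x_E = 31.125 − 0.25x_B.
By symmetry x_B = x_E; substituting into the reaction function, 1.25x_E = 31.125 and x_E = 24.9.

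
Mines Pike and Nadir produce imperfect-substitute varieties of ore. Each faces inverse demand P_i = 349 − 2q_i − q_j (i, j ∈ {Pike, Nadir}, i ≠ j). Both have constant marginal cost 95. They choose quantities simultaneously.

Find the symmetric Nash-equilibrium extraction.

50.8

Mine Pike's profit: π = q_{Pike}(349 − 2q_{Pike} − q_{Nadir}) − 95q_{Pike}.
∂π/∂q_{Pike} = 254 − 4q_{Pike} − q_{Nadir} = 0 ⇒ q_{Pike} = 63.5 − 0.25q_{Nadir}.
Setting q_{Pike} = q_{Nadir} in the reaction function: q_{Pike} = 63.5 − 0.25q_{Pike}, so q_{Pike} = 63.5 / 1.25 = 50.8.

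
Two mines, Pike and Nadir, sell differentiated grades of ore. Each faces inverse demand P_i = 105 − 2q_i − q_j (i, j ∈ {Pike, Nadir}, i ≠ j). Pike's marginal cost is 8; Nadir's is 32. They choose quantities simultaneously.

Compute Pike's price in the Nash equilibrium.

Mine Pike's profit: π = q_{Pike}(105 − 2q_{Pike} − q_{Nadir}) − 8q_{Pike}.
∂π/∂q_{Pike} = 97 − 4q_{Pike} − q_{Nadir} = 0 ⇒ q_{Pike} = 24.25 − 0.25q_{Nadir}.
Similarly q_{Nadir} = 18.25 − 0.25q_{Pike}.
Solving the two reaction functions simultaneously: (1 − (−0.25)(−0.25))q_{Pike} = 24.25 − 0.25·18.25, so 0.9375q_{Pike} = 19.6875 and q_{Pike} = 21.
Then q_{Nadir} = 18.25 − 0.25·21 = 13.
P_{Pike} = 105 − 2·21 − 13 = 50.

50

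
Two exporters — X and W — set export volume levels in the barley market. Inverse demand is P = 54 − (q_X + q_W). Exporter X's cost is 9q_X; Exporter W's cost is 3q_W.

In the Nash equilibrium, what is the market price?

22

Exporter X's profit: π = q_X(54 − (q_X + q_W)) − 9q_X.
∂π/∂q_X = 45 − 2q_X − q_W = 0, so q_X = 22.5 − 0.5q_W.
By the same steps for W: q_W = 25.5 − 0.5q_X.
Substituting the second reaction function into the first: q_X = 22.5 − 0.5(25.5 − 0.5q_X), which gives 0.75q_X = 9.75 ⇒ q_X = 13.
Then q_W = 25.5 − 0.5·13 = 19.
Equilibrium price: P = 54 − 32 = 22.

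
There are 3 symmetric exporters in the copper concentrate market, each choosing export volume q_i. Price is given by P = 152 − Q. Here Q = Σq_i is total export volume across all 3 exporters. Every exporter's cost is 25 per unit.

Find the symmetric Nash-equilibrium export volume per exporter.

31.75

A representative exporter's profit is π_i = q_i(152 − Q) − 25q_i, with Q = q_i + Σ_{j≠i} q_j.
First-order condition: 127 − 2q_i − Σ_{j≠i} q_j = 0.
In a symmetric equilibrium every exporter chooses the same q, so Σ_{j≠i} q_j = 2q. The condition becomes 127 − 4q = 0, giving q = 127/4 = 31.75.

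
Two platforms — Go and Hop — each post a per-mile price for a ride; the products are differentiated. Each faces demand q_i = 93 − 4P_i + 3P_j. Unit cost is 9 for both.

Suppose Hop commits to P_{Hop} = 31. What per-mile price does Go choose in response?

27.75

Go's profit: π = (P_{Go} − 9)(93 − 4P_{Go} + 3P_{Hop}).
∂π/∂P_{Go} = 129 − 8P_{Go} + 3P_{Hop} = 0 ⇒ P_{Go} = 16.125 + 0.375P_{Hop}.
At P_{Hop} = 31: P_{Go} = 16.125 + 0.375·31 = 27.75.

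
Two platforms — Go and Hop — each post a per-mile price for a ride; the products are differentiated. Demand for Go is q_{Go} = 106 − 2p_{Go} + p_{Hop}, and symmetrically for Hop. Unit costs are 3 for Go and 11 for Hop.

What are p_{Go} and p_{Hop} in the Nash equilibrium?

Go's profit: π = (p_{Go} − 3)(106 − 2p_{Go} + p_{Hop}).
∂π/∂p_{Go} = 112 − 4p_{Go} + p_{Hop} = 0 ⇒ p_{Go} = 28 + 0.25p_{Hop}.
Similarly p_{Hop} = 32 + 0.25p_{Go}.
Solving the two reaction functions simultaneously: (1 − (0.25)(0.25))p_{Go} = 28 + 0.25·32, so 0.9375p_{Go} = 36 and p_{Go} = 38.4.
Then p_{Hop} = 32 + 0.25·38.4 = 41.6.

38.4, 41.6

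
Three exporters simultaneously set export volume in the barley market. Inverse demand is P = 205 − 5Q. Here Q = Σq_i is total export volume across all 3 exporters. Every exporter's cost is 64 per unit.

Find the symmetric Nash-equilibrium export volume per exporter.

A representative exporter's profit is π_i = q_i(205 − 5Q) − 64q_i, with Q = q_i + Σ_{j≠i} q_j.
First-order condition: 141 − 10q_i − 5Σ_{j≠i} q_j = 0.
With identical exporters, set every q_j = q: then 141 − 10q − 10q = 0, i.e. q = 141/20 = 7.05.

7.05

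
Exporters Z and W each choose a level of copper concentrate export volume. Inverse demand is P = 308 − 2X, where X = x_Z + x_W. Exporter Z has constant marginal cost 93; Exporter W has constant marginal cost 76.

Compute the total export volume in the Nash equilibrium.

Exporter Z's profit: π = x_Z(308 − 2(x_Z + x_W)) − 93x_Z.
∂π/∂x_Z = 215 − 4x_Z − 2x_W = 0, so x_Z = 53.75 − 0.5x_W.
By the same steps for W: x_W = 58 − 0.5x_Z.
Plugging x_W into Z's best response: x_Z = 53.75 − 0.5(58 − 0.5x_Z) ⇒ 0.75x_Z = 24.75, so x_Z = 33.
Then x_W = 58 − 0.5·33 = 41.5.
Total export volume: 33 + 41.5 = 74.5.

74.5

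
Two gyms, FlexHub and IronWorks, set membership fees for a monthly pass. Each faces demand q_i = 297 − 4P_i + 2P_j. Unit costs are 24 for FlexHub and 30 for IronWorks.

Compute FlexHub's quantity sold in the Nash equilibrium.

169.2

FlexHub's profit: π = (P_{FlexHub} − 24)(297 − 4P_{FlexHub} + 2P_{IronWorks}).
∂π/∂P_{FlexHub} = 393 − 8P_{FlexHub} + 2P_{IronWorks} = 0 ⇒ P_{FlexHub} = 49.125 + 0.25P_{IronWorks}.
Similarly P_{IronWorks} = 52.125 + 0.25P_{FlexHub}.
Substituting the second reaction function into the first: P_{FlexHub} = 49.125 + 0.25(52.125 + 0.25P_{FlexHub}), which gives 0.9375P_{FlexHub} = 1989/32 ⇒ P_{FlexHub} = 66.3.
Then P_{IronWorks} = 52.125 + 0.25·66.3 = 68.7.
q_{FlexHub} = 297 − 4·66.3 + 2·68.7 = 169.2.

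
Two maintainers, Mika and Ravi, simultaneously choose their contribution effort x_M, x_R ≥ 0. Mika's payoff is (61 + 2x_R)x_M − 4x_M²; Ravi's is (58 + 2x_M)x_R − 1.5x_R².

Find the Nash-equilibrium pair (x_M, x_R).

Expanding Mika's payoff: 61x_M + 2x_Rx_M − 4x_M².
∂π/∂x_M = 61 + 2x_R − 8x_M = 0, so x_M = 7.625 + 0.25x_R.
Likewise for Ravi: x_R = 58/3 + (2/3)x_M.
Solving the two reaction functions simultaneously: (1 − (0.25)(2/3))x_M = 7.625 + 0.25·(58/3), so (5/6)x_M = 299/24 and x_M = 14.95.
Then x_R = 58/3 + (2/3)·14.95 = 29.3.

14.95, 29.3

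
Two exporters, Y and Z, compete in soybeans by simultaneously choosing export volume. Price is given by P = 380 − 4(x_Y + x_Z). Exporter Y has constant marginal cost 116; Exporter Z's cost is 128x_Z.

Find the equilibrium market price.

208

Exporter Y's profit: π = x_Y(380 − 4(x_Y + x_Z)) − 116x_Y.
∂π/∂x_Y = 264 − 8x_Y − 4x_Z = 0, so x_Y = 33 − 0.5x_Z.
By the same steps for Z: x_Z = 31.5 − 0.5x_Y.
Solving the two reaction functions simultaneously: (1 − (−0.5)(−0.5))x_Y = 33 − 0.5·31.5, so 0.75x_Y = 17.25 and x_Y = 23.
Then x_Z = 31.5 − 0.5·23 = 20.
Equilibrium price: P = 380 − 4·43 = 208.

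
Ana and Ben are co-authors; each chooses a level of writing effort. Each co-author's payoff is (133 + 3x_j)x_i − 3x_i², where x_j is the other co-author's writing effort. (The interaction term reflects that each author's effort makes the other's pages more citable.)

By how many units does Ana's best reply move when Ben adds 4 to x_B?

Ana's payoff is (133 + 3x_B)x_A − 3x_A².
∂π/∂x_A = 133 + 3x_B − 6x_A = 0, so x_A = 133/6 + 0.5x_B.
The reaction-function slope is 0.5, so a 4-unit rise in x_B moves x_A by 0.5 × 4 = 2. Ana's best response rises — the actions are strategic complements.

2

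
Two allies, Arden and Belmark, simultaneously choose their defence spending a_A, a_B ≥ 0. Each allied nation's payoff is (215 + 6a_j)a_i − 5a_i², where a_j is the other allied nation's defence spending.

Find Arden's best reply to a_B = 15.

Arden's payoff is (215 + 6a_B)a_A − 5a_A².
∂π/∂a_A = 215 + 6a_B − 10a_A = 0, so a_A = 21.5 + 0.6a_B.
At a_B = 15: a_A = 21.5 + 0.6·15 = 30.5.

30.5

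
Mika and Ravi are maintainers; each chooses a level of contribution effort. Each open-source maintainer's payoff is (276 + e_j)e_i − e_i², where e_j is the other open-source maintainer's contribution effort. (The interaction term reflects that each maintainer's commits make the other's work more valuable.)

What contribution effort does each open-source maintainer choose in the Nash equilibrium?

Mika's payoff is (276 + e_R)e_M − e_M².
∂π/∂e_M = 276 + e_R − 2e_M = 0, so e_M = 138 + 0.5e_R.
By symmetry e_R = e_M; substituting into the reaction function, 0.5e_M = 138 and e_M = 276.

276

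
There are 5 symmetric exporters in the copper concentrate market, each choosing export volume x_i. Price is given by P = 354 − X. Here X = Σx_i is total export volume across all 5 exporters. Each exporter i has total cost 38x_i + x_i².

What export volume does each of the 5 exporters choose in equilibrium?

A representative exporter's profit is π_i = x_i(354 − X) − 38x_i − x_i², with X = x_i + Σ_{j≠i} x_j.
First-order condition: 316 − 4x_i − Σ_{j≠i} x_j = 0.
Imposing symmetry (x_j = x for all j) turns Σ_{j≠i} x_j into 4x, so 316 = 8x and x = 39.5.

39.5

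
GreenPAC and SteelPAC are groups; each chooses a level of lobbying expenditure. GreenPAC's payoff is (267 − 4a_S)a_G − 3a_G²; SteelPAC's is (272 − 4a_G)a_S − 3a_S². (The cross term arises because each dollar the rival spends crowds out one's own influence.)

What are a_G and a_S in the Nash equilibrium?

Expanding GreenPAC's payoff: 267a_G − 4a_Sa_G − 3a_G².
∂π/∂a_G = 267 − 4a_S − 6a_G = 0, so a_G = 44.5 − (2/3)a_S.
Likewise for SteelPAC: a_S = 136/3 − (2/3)a_G.
Substituting the second reaction function into the first: a_G = 44.5 − (2/3)(136/3 − (2/3)a_G), which gives (5/9)a_G = 257/18 ⇒ a_G = 25.7.
Then a_S = 136/3 − (2/3)·25.7 = 28.2.

25.7, 28.2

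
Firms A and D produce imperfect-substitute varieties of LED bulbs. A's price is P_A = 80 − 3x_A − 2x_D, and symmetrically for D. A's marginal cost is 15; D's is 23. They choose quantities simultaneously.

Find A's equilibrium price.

40.875

Firm A's profit: π = x_A(80 − 3x_A − 2x_D) − 15x_A.
∂π/∂x_A = 65 − 6x_A − 2x_D = 0 ⇒ x_A = 65/6 − (1/3)x_D.
Similarly x_D = 9.5 − (1/3)x_A.
Substituting the second reaction function into the first: x_A = 65/6 − (1/3)(9.5 − (1/3)x_A), which gives (8/9)x_A = 23/3 ⇒ x_A = 8.625.
Then x_D = 9.5 − (1/3)·8.625 = 6.625.
P_A = 80 − 3·8.625 − 2·6.625 = 40.875.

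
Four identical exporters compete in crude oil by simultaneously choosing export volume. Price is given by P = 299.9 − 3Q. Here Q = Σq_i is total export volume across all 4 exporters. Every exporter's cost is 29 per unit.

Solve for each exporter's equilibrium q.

18.06

A representative exporter's profit is π_i = q_i(299.9 − 3Q) − 29q_i, with Q = q_i + Σ_{j≠i} q_j.
First-order condition: 270.9 − 6q_i − 3Σ_{j≠i} q_j = 0.
In a symmetric equilibrium every exporter chooses the same q, so Σ_{j≠i} q_j = 3q. The condition becomes 270.9 − 15q = 0, giving q = 270.9/15 = 18.06.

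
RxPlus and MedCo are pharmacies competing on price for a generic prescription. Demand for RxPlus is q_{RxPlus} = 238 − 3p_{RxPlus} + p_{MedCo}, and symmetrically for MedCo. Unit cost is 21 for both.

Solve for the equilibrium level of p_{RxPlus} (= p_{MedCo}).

60.2

RxPlus's profit: π = (p_{RxPlus} − 21)(238 − 3p_{RxPlus} + p_{MedCo}).
∂π/∂p_{RxPlus} = 301 − 6p_{RxPlus} + p_{MedCo} = 0 ⇒ p_{RxPlus} = 301/6 + (1/6)p_{MedCo}.
Setting p_{RxPlus} = p_{MedCo} in the reaction function: p_{RxPlus} = 301/6 + (1/6)p_{RxPlus}, so p_{RxPlus} = (301/6) / (5/6) = 60.2.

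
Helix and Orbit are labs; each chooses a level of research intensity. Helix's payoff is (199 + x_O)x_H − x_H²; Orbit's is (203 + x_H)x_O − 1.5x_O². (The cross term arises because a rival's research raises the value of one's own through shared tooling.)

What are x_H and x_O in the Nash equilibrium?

160, 121

Expanding Helix's payoff: 199x_H + x_Ox_H − x_H².
∂π/∂x_H = 199 + x_O − 2x_H = 0, so x_H = 99.5 + 0.5x_O.
Likewise for Orbit: x_O = 203/3 + (1/3)x_H.
Plugging x_O into Helix's best response: x_H = 99.5 + 0.5(203/3 + (1/3)x_H) ⇒ (5/6)x_H = 400/3, so x_H = 160.
Then x_O = 203/3 + (1/3)·160 = 121.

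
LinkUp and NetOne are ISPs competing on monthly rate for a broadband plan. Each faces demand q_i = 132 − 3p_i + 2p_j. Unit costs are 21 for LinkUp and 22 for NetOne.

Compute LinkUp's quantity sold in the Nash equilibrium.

83.8125

LinkUp's profit: π = (p_{LinkUp} − 21)(132 − 3p_{LinkUp} + 2p_{NetOne}).
∂π/∂p_{LinkUp} = 195 − 6p_{LinkUp} + 2p_{NetOne} = 0 ⇒ p_{LinkUp} = 32.5 + (1/3)p_{NetOne}.
Similarly p_{NetOne} = 33 + (1/3)p_{LinkUp}.
Substituting the second reaction function into the first: p_{LinkUp} = 32.5 + (1/3)(33 + (1/3)p_{LinkUp}), which gives (8/9)p_{LinkUp} = 43.5 ⇒ p_{LinkUp} = 48.9375.
Then p_{NetOne} = 33 + (1/3)·48.9375 = 49.3125.
q_{LinkUp} = 132 − 3·48.9375 + 2·49.3125 = 83.8125.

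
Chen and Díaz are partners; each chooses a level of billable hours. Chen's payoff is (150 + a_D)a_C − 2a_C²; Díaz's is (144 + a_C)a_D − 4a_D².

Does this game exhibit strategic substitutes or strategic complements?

strategic complements

Expanding Chen's payoff: 150a_C + a_Da_C − 2a_C².
∂π/∂a_C = 150 + a_D − 4a_C = 0, so a_C = 37.5 + 0.25a_D.
The best-response slope da_C/da_D = 0.25 > 0: the reaction function is upward-sloping, so the choices are strategic complements.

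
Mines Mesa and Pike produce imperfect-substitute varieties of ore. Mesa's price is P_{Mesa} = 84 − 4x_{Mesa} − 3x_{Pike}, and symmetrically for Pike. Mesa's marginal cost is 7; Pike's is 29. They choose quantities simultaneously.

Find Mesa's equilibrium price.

39.8

Mine Mesa's profit: π = x_{Mesa}(84 − 4x_{Mesa} − 3x_{Pike}) − 7x_{Mesa}.
∂π/∂x_{Mesa} = 77 − 8x_{Mesa} − 3x_{Pike} = 0 ⇒ x_{Mesa} = 9.625 − 0.375x_{Pike}.
Similarly x_{Pike} = 6.875 − 0.375x_{Mesa}.
Solving the two reaction functions simultaneously: (1 − (−0.375)(−0.375))x_{Mesa} = 9.625 − 0.375·6.875, so (55/64)x_{Mesa} = 451/64 and x_{Mesa} = 8.2.
Then x_{Pike} = 6.875 − 0.375·8.2 = 3.8.
P_{Mesa} = 84 − 4·8.2 − 3·3.8 = 39.8.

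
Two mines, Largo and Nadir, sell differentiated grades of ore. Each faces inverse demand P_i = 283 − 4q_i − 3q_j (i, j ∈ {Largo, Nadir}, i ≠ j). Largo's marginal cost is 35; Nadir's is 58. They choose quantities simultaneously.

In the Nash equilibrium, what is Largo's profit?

Mine Largo's profit: π = q_{Largo}(283 − 4q_{Largo} − 3q_{Nadir}) − 35q_{Largo}.
∂π/∂q_{Largo} = 248 − 8q_{Largo} − 3q_{Nadir} = 0 ⇒ q_{Largo} = 31 − 0.375q_{Nadir}.
Similarly q_{Nadir} = 28.125 − 0.375q_{Largo}.
Solving the two reaction functions simultaneously: (1 − (−0.375)(−0.375))q_{Largo} = 31 − 0.375·28.125, so (55/64)q_{Largo} = 1309/64 and q_{Largo} = 23.8.
Then q_{Nadir} = 28.125 − 0.375·23.8 = 19.2.
P_{Largo} = 283 − 4·23.8 − 3·19.2 = 130.2.
Profit = (130.2 − 35)·23.8 = 2265.76.

2265.76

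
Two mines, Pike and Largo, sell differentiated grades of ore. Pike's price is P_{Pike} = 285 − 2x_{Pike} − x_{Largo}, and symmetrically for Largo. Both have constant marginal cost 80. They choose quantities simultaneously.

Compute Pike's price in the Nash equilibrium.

Mine Pike's profit: π = x_{Pike}(285 − 2x_{Pike} − x_{Largo}) − 80x_{Pike}.
∂π/∂x_{Pike} = 205 − 4x_{Pike} − x_{Largo} = 0 ⇒ x_{Pike} = 51.25 − 0.25x_{Largo}.
By symmetry x_{Largo} = x_{Pike}; substituting into the reaction function, 1.25x_{Pike} = 51.25 and x_{Pike} = 41.
P_{Pike} = 285 − 2·41 − 41 = 162.

162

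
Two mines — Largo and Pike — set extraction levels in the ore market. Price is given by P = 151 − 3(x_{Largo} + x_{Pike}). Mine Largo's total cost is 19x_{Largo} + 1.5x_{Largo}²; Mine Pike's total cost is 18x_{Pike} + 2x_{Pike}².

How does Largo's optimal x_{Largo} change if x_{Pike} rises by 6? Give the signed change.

Mine Largo's profit: π = x_{Largo}(151 − 3(x_{Largo} + x_{Pike})) − 19x_{Largo} − 1.5x_{Largo}².
∂π/∂x_{Largo} = 132 − 9x_{Largo} − 3x_{Pike} = 0, so x_{Largo} = 44/3 − (1/3)x_{Pike}.
The reaction-function slope is −1/3, so a 6-unit rise in x_{Pike} moves x_{Largo} by −1/3 × 6 = −2. Largo's best response falls — the actions are strategic substitutes.

-2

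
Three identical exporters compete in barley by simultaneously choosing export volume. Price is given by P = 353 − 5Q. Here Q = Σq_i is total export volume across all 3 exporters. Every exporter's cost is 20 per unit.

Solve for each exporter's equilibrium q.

A representative exporter's profit is π_i = q_i(353 − 5Q) − 20q_i, with Q = q_i + Σ_{j≠i} q_j.
First-order condition: 333 − 10q_i − 5Σ_{j≠i} q_j = 0.
Imposing symmetry (q_j = q for all j) turns Σ_{j≠i} q_j into 2q, so 333 = 20q and q = 16.65.

16.65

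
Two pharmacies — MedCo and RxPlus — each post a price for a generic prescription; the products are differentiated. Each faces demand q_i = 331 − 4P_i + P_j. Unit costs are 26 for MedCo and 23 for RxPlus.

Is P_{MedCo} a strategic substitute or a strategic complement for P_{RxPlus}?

MedCo's profit: π = (P_{MedCo} − 26)(331 − 4P_{MedCo} + P_{RxPlus}).
∂π/∂P_{MedCo} = 435 − 8P_{MedCo} + P_{RxPlus} = 0 ⇒ P_{MedCo} = 54.375 + 0.125P_{RxPlus}.
The best-response slope dP_{MedCo}/dP_{RxPlus} = 0.125 > 0: the reaction function is upward-sloping, so the choices are strategic complements.

strategic complements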